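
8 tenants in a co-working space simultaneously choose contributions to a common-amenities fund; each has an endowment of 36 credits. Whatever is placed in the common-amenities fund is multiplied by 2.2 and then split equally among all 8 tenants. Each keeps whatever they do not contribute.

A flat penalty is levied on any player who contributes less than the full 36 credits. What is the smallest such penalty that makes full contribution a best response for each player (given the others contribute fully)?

Given the others contribute fully, the best deviation is to contribute 0 (any partial contribution still incurs the fine and gives up units whose private return 0.2750 is below 1).
Deviating from 36 to 0 saves 36 credits but forfeits the deviator's share of the drop in the common-amenities fund: 2.2/8 × 36 = 9.90.
So the deviation gain is 36 − 9.90 = 26.10, and the fine must be at least 26.10 credits to wipe it out.

26.10 credits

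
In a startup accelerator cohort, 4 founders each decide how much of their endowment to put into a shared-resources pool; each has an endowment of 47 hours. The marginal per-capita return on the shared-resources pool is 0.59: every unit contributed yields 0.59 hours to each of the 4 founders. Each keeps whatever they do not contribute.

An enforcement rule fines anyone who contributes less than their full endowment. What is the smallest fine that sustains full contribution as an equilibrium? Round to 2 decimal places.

Given the others contribute fully, the best deviation is to contribute 0 (any partial contribution still incurs the fine and gives up units whose private return 0.59 is below 1).
Deviating from 47 to 0 saves 47 hours but forfeits the deviator's share of the drop in the shared-resources pool: 0.59 × 47 = 27.73.
So the deviation gain is 47 − 27.73 = 19.27, and the fine must be at least 19.27 hours to wipe it out.

19.27 hours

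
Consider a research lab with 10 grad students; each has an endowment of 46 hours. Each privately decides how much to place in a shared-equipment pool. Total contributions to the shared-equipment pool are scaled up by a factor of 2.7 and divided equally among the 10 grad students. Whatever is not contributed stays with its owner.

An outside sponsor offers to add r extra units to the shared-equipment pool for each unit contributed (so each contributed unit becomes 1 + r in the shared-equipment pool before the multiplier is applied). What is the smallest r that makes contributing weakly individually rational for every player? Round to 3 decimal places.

With matching at rate r, one contributed unit becomes (1 + r) in the shared-equipment pool and returns 2.7 × (1 + r) / 10 to the contributor.
Setting this equal to 1: 1 + r = 10/2.7 = 3.7037.
So the minimum matching rate is r = 3.7037 − 1 = 2.704.

2.704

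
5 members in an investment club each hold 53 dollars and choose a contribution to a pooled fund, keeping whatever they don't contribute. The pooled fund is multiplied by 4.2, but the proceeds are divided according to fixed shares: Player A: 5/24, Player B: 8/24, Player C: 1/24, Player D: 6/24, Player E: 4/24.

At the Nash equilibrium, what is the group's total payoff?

A player with share s gets back 4.2·s per unit contributed, so full contribution is dominant for anyone with s > 1/4.2 = 0.2381 and zero contribution is dominant for anyone below.
Player B and Player D clear that bar, contributing 53 each; the remaining 3 contribute 0. Total contributed: 106.
The pooled fund pays out 4.2 × 106 = 445.20 in total (split across the unequal shares, but the aggregate is all that matters for the group sum).
The 3 free-riders keep 53 each, adding 159. Group total = 159 + 445.20 = 604.20.

604.20 dollars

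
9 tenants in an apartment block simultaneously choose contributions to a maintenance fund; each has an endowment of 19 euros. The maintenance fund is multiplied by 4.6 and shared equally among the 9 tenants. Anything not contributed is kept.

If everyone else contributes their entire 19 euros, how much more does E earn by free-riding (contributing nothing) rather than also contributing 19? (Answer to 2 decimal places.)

Switching from a contribution of 19 to 0 lets E keep an extra 19 euros, but lowers the maintenance fund by 19, which costs E their own share of that drop: 4.6/9 × 19 = 9.71.
Net gain = 19 − 9.71 = 9.29. The private return per contributed unit (0.5111) is below 1, so free-riding is indeed the best response regardless of what the others do.

9.29 euros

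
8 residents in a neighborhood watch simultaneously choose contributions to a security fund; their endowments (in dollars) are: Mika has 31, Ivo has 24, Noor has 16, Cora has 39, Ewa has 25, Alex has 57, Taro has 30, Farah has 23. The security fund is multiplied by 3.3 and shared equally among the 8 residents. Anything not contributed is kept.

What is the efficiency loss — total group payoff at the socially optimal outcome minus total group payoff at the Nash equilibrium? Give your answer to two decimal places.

The private return per contributed unit is 3.3/8 = 0.4125 < 1 for every player regardless of endowment, so the Nash equilibrium is zero contribution and the group total is Σ E_j = 31 + 24 + 16 + 39 + 25 + 57 + 30 + 23 = 245.
Each contributed unit returns 3.300 to the group, so the social optimum is full contribution by everyone: group total = 3.300 × 245 = 808.50.
Efficiency loss = (3.300 − 1) × 245 = 563.50.

563.50 dollars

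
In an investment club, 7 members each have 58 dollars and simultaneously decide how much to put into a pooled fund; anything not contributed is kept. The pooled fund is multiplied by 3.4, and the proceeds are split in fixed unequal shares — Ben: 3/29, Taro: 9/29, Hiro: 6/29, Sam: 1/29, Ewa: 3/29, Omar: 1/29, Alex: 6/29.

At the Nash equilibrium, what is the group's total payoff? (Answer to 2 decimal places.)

Player j's private return per contributed unit is 3.4 × (j's share). Contributing is weakly dominant for j when that share is at least 1/3.4 = 0.2941, and contributing 0 is dominant otherwise.
Only Taro (9/29) clears that bar, contributing 58; the remaining 6 contribute 0. Total contributed: 58.
The pooled fund pays out 3.4 × 58 = 197.20 in total (split across the unequal shares, but the aggregate is all that matters for the group sum).
The 6 free-riders keep 58 each, adding 348. Group total = 348 + 197.20 = 545.20.

545.20 dollars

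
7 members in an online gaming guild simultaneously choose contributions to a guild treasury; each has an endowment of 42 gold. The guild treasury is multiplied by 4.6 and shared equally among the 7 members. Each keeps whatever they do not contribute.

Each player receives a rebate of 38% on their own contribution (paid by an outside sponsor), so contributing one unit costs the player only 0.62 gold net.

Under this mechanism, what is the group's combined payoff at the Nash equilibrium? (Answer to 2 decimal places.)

1464.12 gold

The effective private return per unit is now (4.6/7) / 0.62 = 1.0599 > 1, so every player's dominant strategy flips to full contribution.
So the Nash equilibrium is full contribution by all 7; the group earns 7 × (42 × 0.38 + 4.6 × 42) = 1464.12.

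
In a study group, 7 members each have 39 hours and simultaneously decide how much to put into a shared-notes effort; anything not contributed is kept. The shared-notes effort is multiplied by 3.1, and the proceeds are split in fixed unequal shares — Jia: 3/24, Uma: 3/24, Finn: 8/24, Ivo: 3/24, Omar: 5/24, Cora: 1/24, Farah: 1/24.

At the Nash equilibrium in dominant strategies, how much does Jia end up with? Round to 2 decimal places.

54.11 hours

Each unit j contributes comes back to j as 3.1 × (j's share), so j prefers to contribute only if that share exceeds 1/3.1 = 0.3226; otherwise keeping the unit dominates.
The only share above 0.3226 is Finn's 8/24, contributing 39; the remaining 6 contribute 0. Total contributed: 39.
Jia keeps 39 and receives 3.1 × 39 × 3/24 = 15.11 from the shared-notes effort, for a payoff of 54.11.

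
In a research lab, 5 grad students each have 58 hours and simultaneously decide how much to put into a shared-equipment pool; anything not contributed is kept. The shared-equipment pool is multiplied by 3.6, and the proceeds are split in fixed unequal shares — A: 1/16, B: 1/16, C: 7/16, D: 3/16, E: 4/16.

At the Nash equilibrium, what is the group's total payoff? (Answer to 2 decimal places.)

440.80 hours

A player with share s gets back 3.6·s per unit contributed, so full contribution is dominant for anyone with s > 1/3.6 = 0.2778 and zero contribution is dominant for anyone below.
The only share above 0.2778 is C's 7/16, contributing 58; the remaining 4 contribute 0. Total contributed: 58.
The shared-equipment pool pays out 3.6 × 58 = 208.80 in total (split across the unequal shares, but the aggregate is all that matters for the group sum).
The 4 free-riders keep 58 each, adding 232. Group total = 232 + 208.80 = 440.80.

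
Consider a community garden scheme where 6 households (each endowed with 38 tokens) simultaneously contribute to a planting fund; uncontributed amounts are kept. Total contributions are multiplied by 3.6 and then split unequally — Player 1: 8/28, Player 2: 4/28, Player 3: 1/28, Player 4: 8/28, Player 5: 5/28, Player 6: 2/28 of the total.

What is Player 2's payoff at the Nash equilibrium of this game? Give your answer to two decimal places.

A player with share s gets back 3.6·s per unit contributed, so full contribution is dominant for anyone with s > 1/3.6 = 0.2778 and zero contribution is dominant for anyone below.
Player 1 and Player 4 are above the threshold, contributing 38 each; the remaining 4 contribute 0. Total contributed: 76.
Player 2 keeps 38 and receives 3.6 × 76 × 4/28 = 39.09 from the planting fund, for a payoff of 77.09.

77.09 tokens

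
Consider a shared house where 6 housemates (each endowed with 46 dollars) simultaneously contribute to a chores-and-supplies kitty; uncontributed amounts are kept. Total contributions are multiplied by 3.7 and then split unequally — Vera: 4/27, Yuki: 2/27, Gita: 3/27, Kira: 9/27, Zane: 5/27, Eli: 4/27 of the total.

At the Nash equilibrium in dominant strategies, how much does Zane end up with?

77.52 dollars

Each unit j contributes comes back to j as 3.7 × (j's share), so j prefers to contribute only if that share exceeds 1/3.7 = 0.2703; otherwise keeping the unit dominates.
Kira alone (share 9/27) is above the threshold, contributing 46; the remaining 5 contribute 0. Total contributed: 46.
Zane keeps 46 and receives 3.7 × 46 × 5/27 = 31.52 from the chores-and-supplies kitty, for a payoff of 77.52.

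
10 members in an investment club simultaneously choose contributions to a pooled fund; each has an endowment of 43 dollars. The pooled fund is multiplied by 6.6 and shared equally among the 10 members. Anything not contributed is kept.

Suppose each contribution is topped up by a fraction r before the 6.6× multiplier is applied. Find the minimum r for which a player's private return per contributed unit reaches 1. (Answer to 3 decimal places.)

0.515

With matching at rate r, one contributed unit becomes (1 + r) in the pooled fund and returns 6.6 × (1 + r) / 10 to the contributor.
Setting this equal to 1: 1 + r = 10/6.6 = 1.5152.
So the minimum matching rate is r = 1.5152 − 1 = 0.515.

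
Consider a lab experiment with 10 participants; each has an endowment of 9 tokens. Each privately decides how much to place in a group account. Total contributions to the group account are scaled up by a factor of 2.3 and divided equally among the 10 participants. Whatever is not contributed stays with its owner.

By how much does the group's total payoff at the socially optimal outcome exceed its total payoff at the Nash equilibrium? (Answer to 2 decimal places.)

117.00 tokens

Each contributed unit returns 2.3/10 = 0.2300 to its contributor — below 1 — so contributing 0 is dominant for every player. At the Nash equilibrium everyone keeps their 9, and the group total is 10 × 9 = 90.
Each contributed unit returns 2.300 to the group as a whole (0.2300 to each of 10 players), which exceeds 1, so the social optimum is full contribution: group total = 2.300 × 90 = 207.00.
Efficiency loss = 207.00 − 90 = 117.00.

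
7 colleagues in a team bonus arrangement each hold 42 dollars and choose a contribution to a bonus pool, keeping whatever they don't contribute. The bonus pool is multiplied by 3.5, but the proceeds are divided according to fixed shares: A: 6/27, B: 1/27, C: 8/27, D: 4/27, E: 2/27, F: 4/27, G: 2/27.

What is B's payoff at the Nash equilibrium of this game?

47.44 dollars

Player j's private return per contributed unit is 3.5 × (j's share). Contributing is weakly dominant for j when that share is at least 1/3.5 = 0.2857, and contributing 0 is dominant otherwise.
C alone (share 8/27) is above the threshold, contributing 42; the remaining 6 contribute 0. Total contributed: 42.
B keeps 42 and receives 3.5 × 42 × 1/27 = 5.44 from the bonus pool, for a payoff of 47.44.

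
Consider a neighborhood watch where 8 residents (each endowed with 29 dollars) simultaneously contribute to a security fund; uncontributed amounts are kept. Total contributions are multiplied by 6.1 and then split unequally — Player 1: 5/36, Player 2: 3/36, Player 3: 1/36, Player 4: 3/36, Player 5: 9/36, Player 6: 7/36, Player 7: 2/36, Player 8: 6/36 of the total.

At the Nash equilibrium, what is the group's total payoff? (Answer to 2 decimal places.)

A player with share s gets back 6.1·s per unit contributed, so full contribution is dominant for anyone with s > 1/6.1 = 0.1639 and zero contribution is dominant for anyone below.
The shares above 0.1639 belong to Player 5, Player 6 and Player 8, contributing 29 each; the remaining 5 contribute 0. Total contributed: 87.
The security fund pays out 6.1 × 87 = 530.70 in total (split across the unequal shares, but the aggregate is all that matters for the group sum).
The 5 free-riders keep 29 each, adding 145. Group total = 145 + 530.70 = 675.70.

675.70 dollars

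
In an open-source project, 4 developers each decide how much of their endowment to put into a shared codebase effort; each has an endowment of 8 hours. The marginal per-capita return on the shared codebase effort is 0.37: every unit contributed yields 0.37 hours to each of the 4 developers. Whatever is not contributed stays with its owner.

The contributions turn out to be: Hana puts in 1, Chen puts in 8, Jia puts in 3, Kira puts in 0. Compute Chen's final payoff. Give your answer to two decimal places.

Total contributed: 1 + 8 + 3 + 0 = 12.
Each receives 0.37 × 12 = 4.44 from the shared codebase effort.
Chen keeps 8 − 8 = 0, so Chen's payoff is 0 + 4.44 = 4.44.

4.44 hours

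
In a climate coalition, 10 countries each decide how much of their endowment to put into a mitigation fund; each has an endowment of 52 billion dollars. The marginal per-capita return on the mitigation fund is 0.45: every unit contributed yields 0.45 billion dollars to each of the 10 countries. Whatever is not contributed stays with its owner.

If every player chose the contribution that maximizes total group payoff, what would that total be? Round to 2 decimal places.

2340.00 billion dollars

Each contributed unit returns 4.500 to the group as a whole (0.45 to each of 10 players), which exceeds 1, so the social optimum is full contribution: group total = 4.500 × 520 = 2340.00.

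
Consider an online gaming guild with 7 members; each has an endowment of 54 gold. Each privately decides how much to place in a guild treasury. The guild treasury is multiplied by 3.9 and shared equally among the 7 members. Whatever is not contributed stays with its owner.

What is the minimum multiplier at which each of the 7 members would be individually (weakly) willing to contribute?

A contributed unit returns (multiplier)/7 to its contributor.
This reaches 1 exactly when the multiplier is 7.

7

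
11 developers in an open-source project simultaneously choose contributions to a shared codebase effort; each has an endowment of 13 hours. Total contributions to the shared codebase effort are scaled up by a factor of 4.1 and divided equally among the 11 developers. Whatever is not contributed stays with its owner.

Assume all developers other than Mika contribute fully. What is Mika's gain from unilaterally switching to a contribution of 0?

8.15 hours

Switching from a contribution of 13 to 0 lets Mika keep an extra 13 hours, but lowers the shared codebase effort by 13, which costs Mika their own share of that drop: 4.1/11 × 13 = 4.85.
Net gain = 13 − 4.85 = 8.15. The private return per contributed unit (0.3727) is below 1, so free-riding is indeed the best response regardless of what the others do.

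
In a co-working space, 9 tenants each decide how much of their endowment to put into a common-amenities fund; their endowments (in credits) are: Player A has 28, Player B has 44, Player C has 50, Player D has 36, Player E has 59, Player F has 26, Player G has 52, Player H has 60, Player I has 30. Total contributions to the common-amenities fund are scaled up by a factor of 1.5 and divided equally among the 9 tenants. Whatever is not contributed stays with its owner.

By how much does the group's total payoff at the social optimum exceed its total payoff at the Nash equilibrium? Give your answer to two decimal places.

The private return per contributed unit is 1.5/9 = 0.1667 < 1 for every player regardless of endowment, so the Nash equilibrium is zero contribution and the group total is Σ E_j = 28 + 44 + 50 + 36 + 59 + 26 + 52 + 60 + 30 = 385.
Each contributed unit returns 1.500 to the group, so the social optimum is full contribution by everyone: group total = 1.500 × 385 = 577.50.
Efficiency loss = (1.500 − 1) × 385 = 192.50.

192.50 credits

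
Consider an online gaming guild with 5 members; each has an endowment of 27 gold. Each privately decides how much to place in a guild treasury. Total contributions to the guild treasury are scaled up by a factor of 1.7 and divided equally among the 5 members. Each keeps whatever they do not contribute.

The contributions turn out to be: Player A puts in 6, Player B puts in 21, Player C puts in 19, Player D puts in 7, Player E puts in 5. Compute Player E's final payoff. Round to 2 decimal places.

Total contributed: 6 + 21 + 19 + 7 + 5 = 58.
Each receives 1.7 × 58 / 5 = 19.72 from the guild treasury.
Player E keeps 27 − 5 = 22, so Player E's payoff is 22 + 19.72 = 41.72.

41.72 gold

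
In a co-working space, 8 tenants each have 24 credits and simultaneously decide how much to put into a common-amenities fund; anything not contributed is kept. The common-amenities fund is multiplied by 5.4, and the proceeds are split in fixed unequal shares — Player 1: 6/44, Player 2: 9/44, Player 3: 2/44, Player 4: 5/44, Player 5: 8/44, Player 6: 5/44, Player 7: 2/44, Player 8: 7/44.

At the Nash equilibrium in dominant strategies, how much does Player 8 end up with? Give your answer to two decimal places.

For player j, contributing a unit is worthwhile iff 5.4 × (j's share) ≥ 1, i.e. iff j's share is at least 0.1852.
Only Player 2 (9/44) clears that bar, contributing 24; the remaining 7 contribute 0. Total contributed: 24.
Player 8 keeps 24 and receives 5.4 × 24 × 7/44 = 20.62 from the common-amenities fund, for a payoff of 44.62.

44.62 credits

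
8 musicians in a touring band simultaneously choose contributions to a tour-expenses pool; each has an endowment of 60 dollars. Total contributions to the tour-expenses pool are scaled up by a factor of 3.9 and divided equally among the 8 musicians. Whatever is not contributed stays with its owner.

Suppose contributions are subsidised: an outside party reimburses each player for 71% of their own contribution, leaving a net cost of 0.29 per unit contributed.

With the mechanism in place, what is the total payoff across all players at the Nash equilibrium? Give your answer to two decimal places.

With the mechanism, a contributed unit returns (3.9/8) / 0.29 = 1.6810 per unit of net cost to the contributor — now above 1 — so contributing fully is weakly dominant for every player.
So the Nash equilibrium is full contribution by all 8; the group earns 8 × (60 × 0.71 + 3.9 × 60) = 2212.80.

2212.80 dollars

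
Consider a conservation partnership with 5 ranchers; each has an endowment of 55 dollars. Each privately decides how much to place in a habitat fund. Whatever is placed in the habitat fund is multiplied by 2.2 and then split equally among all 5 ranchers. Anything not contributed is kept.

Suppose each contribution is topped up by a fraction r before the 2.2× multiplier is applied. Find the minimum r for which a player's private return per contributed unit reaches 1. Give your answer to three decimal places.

1.273

With matching at rate r, one contributed unit becomes (1 + r) in the habitat fund and returns 2.2 × (1 + r) / 5 to the contributor.
Setting this equal to 1: 1 + r = 5/2.2 = 2.2727.
So the minimum matching rate is r = 2.2727 − 1 = 1.273.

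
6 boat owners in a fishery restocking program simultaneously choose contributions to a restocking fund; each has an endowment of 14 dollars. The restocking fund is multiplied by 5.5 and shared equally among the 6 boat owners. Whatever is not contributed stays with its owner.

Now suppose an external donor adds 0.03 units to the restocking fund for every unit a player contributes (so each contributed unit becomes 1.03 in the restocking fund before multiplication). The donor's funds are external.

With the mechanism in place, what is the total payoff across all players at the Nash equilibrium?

Even with the mechanism, each unit contributed returns only 5.5 × 1.03 / 6 = 0.9442 per unit of net cost, so contributing nothing is still dominant.
Everyone keeps their endowment and the group total is 6 × 14 = 84.

84.00 dollars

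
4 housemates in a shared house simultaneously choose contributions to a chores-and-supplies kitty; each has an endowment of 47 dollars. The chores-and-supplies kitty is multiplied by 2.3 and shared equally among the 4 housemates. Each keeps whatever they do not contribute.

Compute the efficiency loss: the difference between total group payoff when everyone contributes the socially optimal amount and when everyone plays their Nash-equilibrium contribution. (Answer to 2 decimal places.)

244.40 dollars

Each contributed unit returns 2.3/4 = 0.5750 to its contributor — below 1 — so contributing 0 is dominant for every player. At the Nash equilibrium everyone keeps their 47, and the group total is 4 × 47 = 188.
Each contributed unit returns 2.300 to the group as a whole (0.5750 to each of 4 players), which exceeds 1, so the social optimum is full contribution: group total = 2.300 × 188 = 432.40.
Efficiency loss = 432.40 − 188 = 244.40.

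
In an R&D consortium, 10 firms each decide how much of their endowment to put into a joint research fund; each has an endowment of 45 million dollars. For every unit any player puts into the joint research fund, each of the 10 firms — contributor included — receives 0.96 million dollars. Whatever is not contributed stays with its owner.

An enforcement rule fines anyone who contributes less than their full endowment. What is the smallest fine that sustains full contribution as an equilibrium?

Given the others contribute fully, the best deviation is to contribute 0 (any partial contribution still incurs the fine and gives up units whose private return 0.96 is below 1).
Deviating from 45 to 0 saves 45 million dollars but forfeits the deviator's share of the drop in the joint research fund: 0.96 × 45 = 43.20.
So the deviation gain is 45 − 43.20 = 1.80, and the fine must be at least 1.80 million dollars to wipe it out.

1.80 million dollars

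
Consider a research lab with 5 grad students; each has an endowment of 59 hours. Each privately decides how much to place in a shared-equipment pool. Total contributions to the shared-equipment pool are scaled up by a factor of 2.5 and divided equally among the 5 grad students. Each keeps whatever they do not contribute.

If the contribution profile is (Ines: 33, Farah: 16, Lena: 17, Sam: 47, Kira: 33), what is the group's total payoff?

Total contributed: 33 + 16 + 17 + 47 + 33 = 146; total kept: 5 × 59 − 146 = 149.
The shared-equipment pool pays out 2.5 × 146 = 365.00 in aggregate.
Group total = 149 + 365.00 = 514.00.

514.00 hours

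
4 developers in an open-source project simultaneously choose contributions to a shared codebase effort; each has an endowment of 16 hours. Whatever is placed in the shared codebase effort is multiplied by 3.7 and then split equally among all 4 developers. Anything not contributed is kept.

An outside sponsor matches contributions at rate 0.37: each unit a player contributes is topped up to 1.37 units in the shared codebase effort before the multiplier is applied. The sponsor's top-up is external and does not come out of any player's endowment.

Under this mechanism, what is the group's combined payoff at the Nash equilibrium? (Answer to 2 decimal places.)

324.42 hours

The effective private return per unit is now 3.7 × 1.37 / 4 = 1.2673 > 1, so every player's dominant strategy flips to full contribution.
At the Nash equilibrium everyone contributes 16. Group total payoff = 3.7 × 1.37 × 64 = 324.42.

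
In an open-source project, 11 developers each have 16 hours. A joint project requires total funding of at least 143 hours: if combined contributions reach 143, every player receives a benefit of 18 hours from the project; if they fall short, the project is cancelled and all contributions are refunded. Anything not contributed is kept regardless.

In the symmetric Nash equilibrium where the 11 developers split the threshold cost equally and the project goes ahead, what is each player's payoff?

Equal share of the threshold: 143/11 = 13.
At this profile no one gains by cutting their contribution: any cut drops the total below 143, the project is cancelled, contributions are refunded, and the deviator ends with 16, which is less than 16 − 13 + 18 = 21. Contributing more than 13 just wastes the excess. So contributing exactly 13 is a best response.
Each player's payoff: 16 − 13 + 18 = 21.

21 hours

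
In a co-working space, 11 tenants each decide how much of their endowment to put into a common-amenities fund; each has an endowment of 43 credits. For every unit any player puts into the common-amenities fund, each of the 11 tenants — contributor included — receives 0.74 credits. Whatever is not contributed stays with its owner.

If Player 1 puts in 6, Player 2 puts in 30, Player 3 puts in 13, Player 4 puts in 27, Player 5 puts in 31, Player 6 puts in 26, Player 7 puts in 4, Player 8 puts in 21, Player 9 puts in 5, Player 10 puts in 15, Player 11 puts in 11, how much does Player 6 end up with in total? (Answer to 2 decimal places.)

156.86 credits

Total contributed: 6 + 30 + 13 + 27 + 31 + 26 + 4 + 21 + 5 + 15 + 11 = 189.
Each receives 0.74 × 189 = 139.86 from the common-amenities fund.
Player 6 keeps 43 − 26 = 17, so Player 6's payoff is 17 + 139.86 = 156.86.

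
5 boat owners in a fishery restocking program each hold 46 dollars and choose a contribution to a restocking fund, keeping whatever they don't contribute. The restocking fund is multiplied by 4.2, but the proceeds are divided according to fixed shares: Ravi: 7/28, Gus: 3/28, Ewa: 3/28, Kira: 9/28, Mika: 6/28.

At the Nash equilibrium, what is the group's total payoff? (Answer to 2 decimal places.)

For player j, contributing a unit is worthwhile iff 4.2 × (j's share) ≥ 1, i.e. iff j's share is at least 0.2381.
Ravi and Kira are above the threshold, contributing 46 each; the remaining 3 contribute 0. Total contributed: 92.
The restocking fund pays out 4.2 × 92 = 386.40 in total (split across the unequal shares, but the aggregate is all that matters for the group sum).
The 3 free-riders keep 46 each, adding 138. Group total = 138 + 386.40 = 524.40.

524.40 dollars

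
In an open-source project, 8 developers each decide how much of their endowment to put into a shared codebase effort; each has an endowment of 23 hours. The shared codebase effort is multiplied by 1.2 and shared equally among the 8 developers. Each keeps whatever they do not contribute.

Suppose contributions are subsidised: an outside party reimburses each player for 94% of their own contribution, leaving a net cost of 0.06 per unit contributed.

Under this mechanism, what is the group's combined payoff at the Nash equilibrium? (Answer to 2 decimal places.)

With the mechanism, a contributed unit returns (1.2/8) / 0.06 = 2.5000 per unit of net cost to the contributor — now above 1 — so contributing fully is weakly dominant for every player.
At the Nash equilibrium everyone contributes 23. Group total payoff = 8 × (23 × 0.94 + 1.2 × 23) = 393.76.

393.76 hours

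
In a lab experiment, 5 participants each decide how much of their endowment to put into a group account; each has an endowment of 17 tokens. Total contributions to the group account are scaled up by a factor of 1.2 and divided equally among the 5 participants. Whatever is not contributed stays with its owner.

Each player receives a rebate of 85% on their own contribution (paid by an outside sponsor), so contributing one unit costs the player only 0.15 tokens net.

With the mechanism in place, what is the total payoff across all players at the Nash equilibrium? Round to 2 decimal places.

174.25 tokens

With the mechanism, a contributed unit returns (1.2/5) / 0.15 = 1.6000 per unit of net cost to the contributor — now above 1 — so contributing fully is weakly dominant for every player.
So the Nash equilibrium is full contribution by all 5; the group earns 5 × (17 × 0.85 + 1.2 × 17) = 174.25.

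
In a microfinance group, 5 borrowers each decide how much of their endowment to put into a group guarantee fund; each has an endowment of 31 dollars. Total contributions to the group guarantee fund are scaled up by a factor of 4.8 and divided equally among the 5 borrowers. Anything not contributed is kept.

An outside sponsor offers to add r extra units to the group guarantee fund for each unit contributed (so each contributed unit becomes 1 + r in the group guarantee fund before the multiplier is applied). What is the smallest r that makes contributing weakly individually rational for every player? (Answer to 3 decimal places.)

With matching at rate r, one contributed unit becomes (1 + r) in the group guarantee fund and returns 4.8 × (1 + r) / 5 to the contributor.
Setting this equal to 1: 1 + r = 5/4.8 = 1.0417.
So the minimum matching rate is r = 1.0417 − 1 = 0.042.

0.042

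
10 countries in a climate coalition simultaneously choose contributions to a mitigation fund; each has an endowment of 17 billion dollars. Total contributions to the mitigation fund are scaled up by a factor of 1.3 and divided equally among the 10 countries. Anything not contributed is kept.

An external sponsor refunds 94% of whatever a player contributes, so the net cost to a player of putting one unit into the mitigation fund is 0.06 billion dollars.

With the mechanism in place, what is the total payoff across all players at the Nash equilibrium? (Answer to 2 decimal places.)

The effective private return per unit is now (1.3/10) / 0.06 = 2.1667 > 1, so every player's dominant strategy flips to full contribution.
At the Nash equilibrium everyone contributes 17. Group total payoff = 10 × (17 × 0.94 + 1.3 × 17) = 380.80.

380.80 billion dollars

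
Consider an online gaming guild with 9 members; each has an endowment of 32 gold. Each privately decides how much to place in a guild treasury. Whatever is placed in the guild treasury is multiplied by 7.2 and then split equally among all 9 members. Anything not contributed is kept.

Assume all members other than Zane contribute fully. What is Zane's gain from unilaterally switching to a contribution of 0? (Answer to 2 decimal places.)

Switching from a contribution of 32 to 0 lets Zane keep an extra 32 gold, but lowers the guild treasury by 32, which costs Zane their own share of that drop: 7.2/9 × 32 = 25.60.
Net gain = 32 − 25.60 = 6.40. The private return per contributed unit (0.8000) is below 1, so free-riding is indeed the best response regardless of what the others do.

6.40 gold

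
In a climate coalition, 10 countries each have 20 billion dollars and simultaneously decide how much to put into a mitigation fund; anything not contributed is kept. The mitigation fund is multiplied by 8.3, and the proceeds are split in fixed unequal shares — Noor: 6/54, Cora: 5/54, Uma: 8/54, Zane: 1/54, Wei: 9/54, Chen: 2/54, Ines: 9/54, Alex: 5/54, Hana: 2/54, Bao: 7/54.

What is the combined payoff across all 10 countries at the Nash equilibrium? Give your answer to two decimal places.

Each unit j contributes comes back to j as 8.3 × (j's share), so j prefers to contribute only if that share exceeds 1/8.3 = 0.1205; otherwise keeping the unit dominates.
The shares above 0.1205 belong to Uma, Wei, Ines and Bao, contributing 20 each; the remaining 6 contribute 0. Total contributed: 80.
The mitigation fund pays out 8.3 × 80 = 664.00 in total (split across the unequal shares, but the aggregate is all that matters for the group sum).
The 6 free-riders keep 20 each, adding 120. Group total = 120 + 664.00 = 784.00.

784.00 billion dollars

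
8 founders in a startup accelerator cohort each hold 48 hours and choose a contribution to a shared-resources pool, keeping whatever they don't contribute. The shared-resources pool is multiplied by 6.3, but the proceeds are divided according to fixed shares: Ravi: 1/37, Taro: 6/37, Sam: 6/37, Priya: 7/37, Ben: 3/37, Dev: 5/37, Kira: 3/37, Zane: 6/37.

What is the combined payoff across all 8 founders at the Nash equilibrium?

A player with share s gets back 6.3·s per unit contributed, so full contribution is dominant for anyone with s > 1/6.3 = 0.1587 and zero contribution is dominant for anyone below.
The shares above 0.1587 belong to Taro, Sam, Priya and Zane, contributing 48 each; the remaining 4 contribute 0. Total contributed: 192.
The shared-resources pool pays out 6.3 × 192 = 1209.60 in total (split across the unequal shares, but the aggregate is all that matters for the group sum).
The 4 free-riders keep 48 each, adding 192. Group total = 192 + 1209.60 = 1401.60.

1401.60 hours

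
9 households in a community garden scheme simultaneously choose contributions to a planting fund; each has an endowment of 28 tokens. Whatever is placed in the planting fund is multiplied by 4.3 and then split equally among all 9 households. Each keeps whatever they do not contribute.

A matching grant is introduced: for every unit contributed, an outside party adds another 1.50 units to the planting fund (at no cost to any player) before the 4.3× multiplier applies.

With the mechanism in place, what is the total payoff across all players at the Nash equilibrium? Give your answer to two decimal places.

2709.00 tokens

Under the mechanism each unit contributed yields 4.3 × 2.50 / 9 = 1.1944 back to its contributor per unit of net cost, which exceeds 1, making full contribution the dominant choice for everyone.
At the Nash equilibrium everyone contributes 28. Group total payoff = 4.3 × 2.50 × 252 = 2709.00.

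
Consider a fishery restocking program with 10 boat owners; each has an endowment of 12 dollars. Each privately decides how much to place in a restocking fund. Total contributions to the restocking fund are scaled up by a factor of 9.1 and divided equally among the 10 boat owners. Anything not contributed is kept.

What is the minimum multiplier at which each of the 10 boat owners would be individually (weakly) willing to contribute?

10

A contributed unit returns (multiplier)/10 to its contributor.
This reaches 1 exactly when the multiplier is 10.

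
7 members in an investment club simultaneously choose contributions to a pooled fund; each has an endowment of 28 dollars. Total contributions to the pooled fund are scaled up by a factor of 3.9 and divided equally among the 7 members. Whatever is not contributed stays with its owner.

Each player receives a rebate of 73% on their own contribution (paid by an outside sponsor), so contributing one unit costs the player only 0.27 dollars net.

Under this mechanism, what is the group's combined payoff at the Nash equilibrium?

With the mechanism, a contributed unit returns (3.9/7) / 0.27 = 2.0635 per unit of net cost to the contributor — now above 1 — so contributing fully is weakly dominant for every player.
At the Nash equilibrium everyone contributes 28. Group total payoff = 7 × (28 × 0.73 + 3.9 × 28) = 907.48.

907.48 dollars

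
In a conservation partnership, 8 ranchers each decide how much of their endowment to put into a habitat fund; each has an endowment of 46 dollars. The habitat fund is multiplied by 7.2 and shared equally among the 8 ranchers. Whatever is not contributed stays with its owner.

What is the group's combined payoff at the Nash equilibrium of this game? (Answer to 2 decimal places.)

368.00 dollars

Each contributed unit returns 7.2/8 = 0.9000 to its contributor — below 1 — so contributing 0 is dominant for every player. At the Nash equilibrium everyone keeps their 46, and the group total is 8 × 46 = 368.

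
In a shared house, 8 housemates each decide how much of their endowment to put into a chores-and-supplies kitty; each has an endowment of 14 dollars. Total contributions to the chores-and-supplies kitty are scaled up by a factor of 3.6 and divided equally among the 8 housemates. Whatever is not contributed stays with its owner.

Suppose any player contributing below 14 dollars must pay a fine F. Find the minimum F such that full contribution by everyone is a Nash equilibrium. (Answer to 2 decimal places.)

7.70 dollars

Given the others contribute fully, the best deviation is to contribute 0 (any partial contribution still incurs the fine and gives up units whose private return 0.4500 is below 1).
Deviating from 14 to 0 saves 14 dollars but forfeits the deviator's share of the drop in the chores-and-supplies kitty: 3.6/8 × 14 = 6.30.
So the deviation gain is 14 − 6.30 = 7.70, and the fine must be at least 7.70 dollars to wipe it out.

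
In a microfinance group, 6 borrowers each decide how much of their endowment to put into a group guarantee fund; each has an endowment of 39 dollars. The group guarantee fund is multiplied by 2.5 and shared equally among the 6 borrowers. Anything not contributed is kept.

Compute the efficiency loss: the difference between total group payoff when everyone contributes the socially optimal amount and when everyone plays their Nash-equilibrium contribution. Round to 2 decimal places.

Each contributed unit returns 2.5/6 = 0.4167 to its contributor — below 1 — so contributing 0 is dominant for every player. At the Nash equilibrium everyone keeps their 39, and the group total is 6 × 39 = 234.
Each contributed unit returns 2.500 to the group as a whole (0.4167 to each of 6 players), which exceeds 1, so the social optimum is full contribution: group total = 2.500 × 234 = 585.00.
Efficiency loss = 585.00 − 234 = 351.00.

351.00 dollars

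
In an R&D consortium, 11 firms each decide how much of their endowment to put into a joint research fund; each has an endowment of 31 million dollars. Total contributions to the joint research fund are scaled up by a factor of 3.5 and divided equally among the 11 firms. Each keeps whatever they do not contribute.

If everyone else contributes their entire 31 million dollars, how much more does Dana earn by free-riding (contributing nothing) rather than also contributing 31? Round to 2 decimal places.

Switching from a contribution of 31 to 0 lets Dana keep an extra 31 million dollars, but lowers the joint research fund by 31, which costs Dana their own share of that drop: 3.5/11 × 31 = 9.86.
Net gain = 31 − 9.86 = 21.14. The private return per contributed unit (0.3182) is below 1, so free-riding is indeed the best response regardless of what the others do.

21.14 million dollars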